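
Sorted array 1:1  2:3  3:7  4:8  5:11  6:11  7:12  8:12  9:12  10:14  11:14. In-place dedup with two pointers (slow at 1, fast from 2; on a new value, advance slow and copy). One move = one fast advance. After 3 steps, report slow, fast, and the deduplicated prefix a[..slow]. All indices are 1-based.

slow=4, fast=5, prefix=[1, 3, 7, 8]

slow=1 fast=2: a[fast]=3≠a[slow]=1 write a[2]=3, slow++,fast++
slow=2 fast=3: a[fast]=7≠a[slow]=3 write a[3]=7, slow++,fast++
slow=3 fast=4: a[fast]=8≠a[slow]=7 write a[4]=8, slow++,fast++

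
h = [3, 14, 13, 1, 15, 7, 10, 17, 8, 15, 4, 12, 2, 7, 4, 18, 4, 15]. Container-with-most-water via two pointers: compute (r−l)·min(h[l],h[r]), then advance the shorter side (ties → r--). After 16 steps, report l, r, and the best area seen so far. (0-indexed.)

l=14, r=15, best area=224

[0,17] min(3,15)*17=51 best=51 * → l++
[1,17] min(14,15)*16=224 best=224 * → l++
[2,17] min(13,15)*15=195 best=224 → l++
[3,17] min(1,15)*14=14 best=224 → l++
[4,17] min(15,15)*13=195 best=224 → r--
[4,16] min(15,4)*12=48 best=224 → r--
[4,15] min(15,18)*11=165 best=224 → l++
[5,15] min(7,18)*10=70 best=224 → l++
[6,15] min(10,18)*9=90 best=224 → l++
[7,15] min(17,18)*8=136 best=224 → l++
[8,15] min(8,18)*7=56 best=224 → l++
[9,15] min(15,18)*6=90 best=224 → l++
[10,15] min(4,18)*5=20 best=224 → l++
[11,15] min(12,18)*4=48 best=224 → l++
[12,15] min(2,18)*3=6 best=224 → l++
[13,15] min(7,18)*2=14 best=224 → l++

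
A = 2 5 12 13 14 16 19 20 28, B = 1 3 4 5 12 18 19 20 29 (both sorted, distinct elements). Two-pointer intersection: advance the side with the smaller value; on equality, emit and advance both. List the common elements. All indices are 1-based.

[i=1,j=1] 2>1 → j++
[i=1,j=2] 2<3 → i++
[i=2,j=2] 5>3 → j++
[i=2,j=3] 5>4 → j++
[i=2,j=4] 5==5 emit → i++,j++
[i=3,j=5] 12==12 emit → i++,j++
[i=4,j=6] 13<18 → i++
[i=5,j=6] 14<18 → i++
[i=6,j=6] 16<18 → i++
[i=7,j=6] 19>18 → j++
[i=7,j=7] 19==19 emit → i++,j++
[i=8,j=8] 20==20 emit → i++,j++
[i=9,j=9] 28<29 → i++

intersection = [5, 12, 19, 20]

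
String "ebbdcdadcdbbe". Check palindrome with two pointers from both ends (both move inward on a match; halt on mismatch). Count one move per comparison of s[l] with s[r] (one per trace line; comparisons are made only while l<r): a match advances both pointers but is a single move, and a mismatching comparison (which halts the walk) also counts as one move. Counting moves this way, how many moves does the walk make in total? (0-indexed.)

6 moves

l=0 r=12: 'e'=='e', l++,r--
l=1 r=11: 'b'=='b', l++,r--
l=2 r=10: 'b'=='b', l++,r--
l=3 r=9: 'd'=='d', l++,r--
l=4 r=8: 'c'=='c', l++,r--
l=5 r=7: 'd'=='d', l++,r--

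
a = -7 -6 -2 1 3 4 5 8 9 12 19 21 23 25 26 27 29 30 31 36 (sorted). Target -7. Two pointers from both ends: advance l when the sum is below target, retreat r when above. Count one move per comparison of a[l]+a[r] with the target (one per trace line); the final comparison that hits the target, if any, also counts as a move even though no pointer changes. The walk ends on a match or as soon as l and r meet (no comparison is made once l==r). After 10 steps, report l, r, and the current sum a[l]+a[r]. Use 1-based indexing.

l=1, r=10, sum=5

[1,20] -7+36=29 >-7 → r--
[1,19] -7+31=24 >-7 → r--
[1,18] -7+30=23 >-7 → r--
[1,17] -7+29=22 >-7 → r--
[1,16] -7+27=20 >-7 → r--
[1,15] -7+26=19 >-7 → r--
[1,14] -7+25=18 >-7 → r--
[1,13] -7+23=16 >-7 → r--
[1,12] -7+21=14 >-7 → r--
[1,11] -7+19=12 >-7 → r--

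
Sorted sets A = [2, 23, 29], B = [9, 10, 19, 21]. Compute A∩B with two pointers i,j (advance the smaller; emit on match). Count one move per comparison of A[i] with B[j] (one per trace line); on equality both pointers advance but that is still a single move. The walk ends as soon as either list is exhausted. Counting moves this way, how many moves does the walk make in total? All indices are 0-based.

5 moves

[i=0,j=0] 2<9 → i++
[i=1,j=0] 23>9 → j++
[i=1,j=1] 23>10 → j++
[i=1,j=2] 23>19 → j++
[i=1,j=3] 23>21 → j++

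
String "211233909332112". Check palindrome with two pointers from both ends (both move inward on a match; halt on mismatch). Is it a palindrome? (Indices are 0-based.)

palindrome

l=0 r=14: '2'=='2', l++,r--
l=1 r=13: '1'=='1', l++,r--
l=2 r=12: '1'=='1', l++,r--
l=3 r=11: '2'=='2', l++,r--
l=4 r=10: '3'=='3', l++,r--
l=5 r=9: '3'=='3', l++,r--
l=6 r=8: '9'=='9', l++,r--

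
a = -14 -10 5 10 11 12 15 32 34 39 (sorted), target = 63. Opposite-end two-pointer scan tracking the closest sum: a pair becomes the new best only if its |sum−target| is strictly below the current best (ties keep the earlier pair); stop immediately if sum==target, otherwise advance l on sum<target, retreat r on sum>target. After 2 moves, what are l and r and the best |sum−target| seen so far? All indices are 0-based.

l=0 r=9: -14+39=25 d=38 *, l++
l=1 r=9: -10+39=29 d=34 *, l++

l=2, r=9, best |Δ|=34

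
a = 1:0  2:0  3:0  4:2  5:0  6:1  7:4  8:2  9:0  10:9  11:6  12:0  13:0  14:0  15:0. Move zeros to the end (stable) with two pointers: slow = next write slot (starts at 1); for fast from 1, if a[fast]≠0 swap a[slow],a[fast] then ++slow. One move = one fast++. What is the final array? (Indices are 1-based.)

slow=1 fast=1: a[fast]=0, fast++
slow=1 fast=2: a[fast]=0, fast++
slow=1 fast=3: a[fast]=0, fast++
slow=1 fast=4: a[fast]=2≠0 swap→a[1]=2, slow++,fast++
slow=2 fast=5: a[fast]=0, fast++
slow=2 fast=6: a[fast]=1≠0 swap→a[2]=1, slow++,fast++
slow=3 fast=7: a[fast]=4≠0 swap→a[3]=4, slow++,fast++
slow=4 fast=8: a[fast]=2≠0 swap→a[4]=2, slow++,fast++
slow=5 fast=9: a[fast]=0, fast++
slow=5 fast=10: a[fast]=9≠0 swap→a[5]=9, slow++,fast++
slow=6 fast=11: a[fast]=6≠0 swap→a[6]=6, slow++,fast++
slow=7 fast=12: a[fast]=0, fast++
slow=7 fast=13: a[fast]=0, fast++
slow=7 fast=14: a[fast]=0, fast++
slow=7 fast=15: a[fast]=0, fast++

[2, 1, 4, 2, 9, 6, 0, 0, 0, 0, 0, 0, 0, 0, 0]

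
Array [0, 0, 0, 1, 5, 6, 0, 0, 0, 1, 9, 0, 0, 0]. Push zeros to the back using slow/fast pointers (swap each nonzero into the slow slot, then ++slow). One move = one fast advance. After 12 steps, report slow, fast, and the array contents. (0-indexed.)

(s=0,f=0) a[fast]=0 → fast++
(s=0,f=1) a[fast]=0 → fast++
(s=0,f=2) a[fast]=0 → fast++
(s=0,f=3) a[fast]=1≠0 swap→a[0]=1 → slow++,fast++
(s=1,f=4) a[fast]=5≠0 swap→a[1]=5 → slow++,fast++
(s=2,f=5) a[fast]=6≠0 swap→a[2]=6 → slow++,fast++
(s=3,f=6) a[fast]=0 → fast++
(s=3,f=7) a[fast]=0 → fast++
(s=3,f=8) a[fast]=0 → fast++
(s=3,f=9) a[fast]=1≠0 swap→a[3]=1 → slow++,fast++
(s=4,f=10) a[fast]=9≠0 swap→a[4]=9 → slow++,fast++
(s=5,f=11) a[fast]=0 → fast++

slow=5, fast=12, a=[1, 5, 6, 1, 9, 0, 0, 0, 0, 0, 0, 0, 0, 0]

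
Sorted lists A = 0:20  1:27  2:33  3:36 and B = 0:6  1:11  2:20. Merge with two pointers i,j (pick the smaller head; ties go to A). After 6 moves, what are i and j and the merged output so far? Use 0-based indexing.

i=3, j=3, merged so far=[6, 11, 20, 20, 27, 33]

i=0 j=0: A[i]=20>B[j]=6 take 6, j++
i=0 j=1: A[i]=20>B[j]=11 take 11, j++
i=0 j=2: A[i]=20<=B[j]=20 take 20, i++
i=1 j=2: A[i]=27>B[j]=20 take 20, j++
i=1 j=3: B done, take A[i]=27, i++
i=2 j=3: B done, take A[i]=33, i++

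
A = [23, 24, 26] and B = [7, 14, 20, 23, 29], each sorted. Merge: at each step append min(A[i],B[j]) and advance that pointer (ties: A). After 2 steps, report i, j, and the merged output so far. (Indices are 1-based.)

[i=1,j=1] A[i]=23>B[j]=7 take 7 → j++
[i=1,j=2] A[i]=23>B[j]=14 take 14 → j++

i=1, j=3, merged so far=[7, 14]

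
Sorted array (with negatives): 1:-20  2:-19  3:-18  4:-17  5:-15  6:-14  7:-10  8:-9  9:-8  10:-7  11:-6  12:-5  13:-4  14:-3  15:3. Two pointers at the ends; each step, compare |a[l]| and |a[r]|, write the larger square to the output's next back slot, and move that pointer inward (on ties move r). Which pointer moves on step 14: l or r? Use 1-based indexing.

r

[1,15] |-20|>|3| out[15]=400 → l++
[2,15] |-19|>|3| out[14]=361 → l++
[3,15] |-18|>|3| out[13]=324 → l++
[4,15] |-17|>|3| out[12]=289 → l++
[5,15] |-15|>|3| out[11]=225 → l++
[6,15] |-14|>|3| out[10]=196 → l++
[7,15] |-10|>|3| out[9]=100 → l++
[8,15] |-9|>|3| out[8]=81 → l++
[9,15] |-8|>|3| out[7]=64 → l++
[10,15] |-7|>|3| out[6]=49 → l++
[11,15] |-6|>|3| out[5]=36 → l++
[12,15] |-5|>|3| out[4]=25 → l++
[13,15] |-4|>|3| out[3]=16 → l++
[14,15] |-3|<=|3| out[2]=9 → r--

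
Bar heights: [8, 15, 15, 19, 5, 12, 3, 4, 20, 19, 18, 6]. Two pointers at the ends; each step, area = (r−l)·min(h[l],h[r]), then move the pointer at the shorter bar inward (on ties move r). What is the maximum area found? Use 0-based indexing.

[0,11] min(8,6)*11=66 best=66 * → r--
[0,10] min(8,18)*10=80 best=80 * → l++
[1,10] min(15,18)*9=135 best=135 * → l++
[2,10] min(15,18)*8=120 best=135 → l++
[3,10] min(19,18)*7=126 best=135 → r--
[3,9] min(19,19)*6=114 best=135 → r--
[3,8] min(19,20)*5=95 best=135 → l++
[4,8] min(5,20)*4=20 best=135 → l++
[5,8] min(12,20)*3=36 best=135 → l++
[6,8] min(3,20)*2=6 best=135 → l++
[7,8] min(4,20)*1=4 best=135 → l++

max area = 135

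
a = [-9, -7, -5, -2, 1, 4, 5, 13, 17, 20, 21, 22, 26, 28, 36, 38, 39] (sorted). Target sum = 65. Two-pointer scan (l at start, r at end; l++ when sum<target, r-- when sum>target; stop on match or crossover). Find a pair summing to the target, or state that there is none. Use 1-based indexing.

l=1 r=17: -9+39=30 <65, l++
l=2 r=17: -7+39=32 <65, l++
l=3 r=17: -5+39=34 <65, l++
l=4 r=17: -2+39=37 <65, l++
l=5 r=17: 1+39=40 <65, l++
l=6 r=17: 4+39=43 <65, l++
l=7 r=17: 5+39=44 <65, l++
l=8 r=17: 13+39=52 <65, l++
l=9 r=17: 17+39=56 <65, l++
l=10 r=17: 20+39=59 <65, l++
l=11 r=17: 21+39=60 <65, l++
l=12 r=17: 22+39=61 <65, l++
l=13 r=17: 26+39=65, found

(26, 39)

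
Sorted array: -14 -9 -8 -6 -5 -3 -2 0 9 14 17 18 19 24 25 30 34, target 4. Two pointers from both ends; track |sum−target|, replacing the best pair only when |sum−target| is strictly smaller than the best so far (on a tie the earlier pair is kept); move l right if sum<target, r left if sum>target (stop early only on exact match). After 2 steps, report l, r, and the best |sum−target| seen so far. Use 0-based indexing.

l=0, r=14, best |Δ|=12

l=0 r=16: -14+34=20 d=16 *, r--
l=0 r=15: -14+30=16 d=12 *, r--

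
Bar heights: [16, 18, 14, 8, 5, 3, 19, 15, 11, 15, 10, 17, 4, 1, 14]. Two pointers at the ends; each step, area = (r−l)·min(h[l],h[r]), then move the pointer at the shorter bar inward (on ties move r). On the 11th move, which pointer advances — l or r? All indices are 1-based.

l=1 r=15: min(16,14)*14=196 best=196 *, r--
l=1 r=14: min(16,1)*13=13 best=196, r--
l=1 r=13: min(16,4)*12=48 best=196, r--
l=1 r=12: min(16,17)*11=176 best=196, l++
l=2 r=12: min(18,17)*10=170 best=196, r--
l=2 r=11: min(18,10)*9=90 best=196, r--
l=2 r=10: min(18,15)*8=120 best=196, r--
l=2 r=9: min(18,11)*7=77 best=196, r--
l=2 r=8: min(18,15)*6=90 best=196, r--
l=2 r=7: min(18,19)*5=90 best=196, l++
l=3 r=7: min(14,19)*4=56 best=196, l++

l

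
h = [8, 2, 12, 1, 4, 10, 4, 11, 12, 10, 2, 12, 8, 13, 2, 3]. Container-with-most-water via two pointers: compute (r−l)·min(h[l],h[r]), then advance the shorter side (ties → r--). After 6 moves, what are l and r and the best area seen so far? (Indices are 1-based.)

l=5, r=14, best area=132

l=1 r=16: min(8,3)*15=45 best=45 *, r--
l=1 r=15: min(8,2)*14=28 best=45, r--
l=1 r=14: min(8,13)*13=104 best=104 *, l++
l=2 r=14: min(2,13)*12=24 best=104, l++
l=3 r=14: min(12,13)*11=132 best=132 *, l++
l=4 r=14: min(1,13)*10=10 best=132, l++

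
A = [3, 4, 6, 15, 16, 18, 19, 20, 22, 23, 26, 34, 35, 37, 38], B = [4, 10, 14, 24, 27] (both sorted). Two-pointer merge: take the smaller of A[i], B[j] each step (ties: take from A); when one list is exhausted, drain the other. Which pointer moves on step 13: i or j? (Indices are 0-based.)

i=0 j=0: A[i]=3<=B[j]=4 take 3, i++
i=1 j=0: A[i]=4<=B[j]=4 take 4, i++
i=2 j=0: A[i]=6>B[j]=4 take 4, j++
i=2 j=1: A[i]=6<=B[j]=10 take 6, i++
i=3 j=1: A[i]=15>B[j]=10 take 10, j++
i=3 j=2: A[i]=15>B[j]=14 take 14, j++
i=3 j=3: A[i]=15<=B[j]=24 take 15, i++
i=4 j=3: A[i]=16<=B[j]=24 take 16, i++
i=5 j=3: A[i]=18<=B[j]=24 take 18, i++
i=6 j=3: A[i]=19<=B[j]=24 take 19, i++
i=7 j=3: A[i]=20<=B[j]=24 take 20, i++
i=8 j=3: A[i]=22<=B[j]=24 take 22, i++
i=9 j=3: A[i]=23<=B[j]=24 take 23, i++

i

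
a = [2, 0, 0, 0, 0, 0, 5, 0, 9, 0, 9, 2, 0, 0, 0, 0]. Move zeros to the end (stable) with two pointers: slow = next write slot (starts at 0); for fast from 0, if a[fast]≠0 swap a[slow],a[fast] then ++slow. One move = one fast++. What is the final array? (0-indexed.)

[2, 5, 9, 9, 2, 0, 0, 0, 0, 0, 0, 0, 0, 0, 0, 0]

(s=0,f=0) a[fast]=2≠0 swap→a[0]=2 → slow++,fast++
(s=1,f=1) a[fast]=0 → fast++
(s=1,f=2) a[fast]=0 → fast++
(s=1,f=3) a[fast]=0 → fast++
(s=1,f=4) a[fast]=0 → fast++
(s=1,f=5) a[fast]=0 → fast++
(s=1,f=6) a[fast]=5≠0 swap→a[1]=5 → slow++,fast++
(s=2,f=7) a[fast]=0 → fast++
(s=2,f=8) a[fast]=9≠0 swap→a[2]=9 → slow++,fast++
(s=3,f=9) a[fast]=0 → fast++
(s=3,f=10) a[fast]=9≠0 swap→a[3]=9 → slow++,fast++
(s=4,f=11) a[fast]=2≠0 swap→a[4]=2 → slow++,fast++
(s=5,f=12) a[fast]=0 → fast++
(s=5,f=13) a[fast]=0 → fast++
(s=5,f=14) a[fast]=0 → fast++
(s=5,f=15) a[fast]=0 → fast++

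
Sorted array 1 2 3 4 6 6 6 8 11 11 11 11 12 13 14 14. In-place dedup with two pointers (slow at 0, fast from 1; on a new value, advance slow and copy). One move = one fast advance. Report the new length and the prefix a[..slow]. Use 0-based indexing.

(s=0,f=1) a[fast]=2≠a[slow]=1 write a[1]=2 → slow++,fast++
(s=1,f=2) a[fast]=3≠a[slow]=2 write a[2]=3 → slow++,fast++
(s=2,f=3) a[fast]=4≠a[slow]=3 write a[3]=4 → slow++,fast++
(s=3,f=4) a[fast]=6≠a[slow]=4 write a[4]=6 → slow++,fast++
(s=4,f=5) a[fast]=6=a[slow] dup → fast++
(s=4,f=6) a[fast]=6=a[slow] dup → fast++
(s=4,f=7) a[fast]=8≠a[slow]=6 write a[5]=8 → slow++,fast++
(s=5,f=8) a[fast]=11≠a[slow]=8 write a[6]=11 → slow++,fast++
(s=6,f=9) a[fast]=11=a[slow] dup → fast++
(s=6,f=10) a[fast]=11=a[slow] dup → fast++
(s=6,f=11) a[fast]=11=a[slow] dup → fast++
(s=6,f=12) a[fast]=12≠a[slow]=11 write a[7]=12 → slow++,fast++
(s=7,f=13) a[fast]=13≠a[slow]=12 write a[8]=13 → slow++,fast++
(s=8,f=14) a[fast]=14≠a[slow]=13 write a[9]=14 → slow++,fast++
(s=9,f=15) a[fast]=14=a[slow] dup → fast++

length 10; prefix = [1, 2, 3, 4, 6, 8, 11, 12, 13, 14]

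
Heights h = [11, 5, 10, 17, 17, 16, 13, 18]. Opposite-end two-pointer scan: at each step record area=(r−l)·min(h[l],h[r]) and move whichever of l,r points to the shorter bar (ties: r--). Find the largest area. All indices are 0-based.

[0,7] min(11,18)*7=77 best=77 * → l++
[1,7] min(5,18)*6=30 best=77 → l++
[2,7] min(10,18)*5=50 best=77 → l++
[3,7] min(17,18)*4=68 best=77 → l++
[4,7] min(17,18)*3=51 best=77 → l++
[5,7] min(16,18)*2=32 best=77 → l++
[6,7] min(13,18)*1=13 best=77 → l++

max area = 77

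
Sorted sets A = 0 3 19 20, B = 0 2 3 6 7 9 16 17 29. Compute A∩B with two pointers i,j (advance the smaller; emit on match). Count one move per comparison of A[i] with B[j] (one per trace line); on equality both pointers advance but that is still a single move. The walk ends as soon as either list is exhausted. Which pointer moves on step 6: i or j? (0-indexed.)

[i=0,j=0] 0==0 emit → i++,j++
[i=1,j=1] 3>2 → j++
[i=1,j=2] 3==3 emit → i++,j++
[i=2,j=3] 19>6 → j++
[i=2,j=4] 19>7 → j++
[i=2,j=5] 19>9 → j++

j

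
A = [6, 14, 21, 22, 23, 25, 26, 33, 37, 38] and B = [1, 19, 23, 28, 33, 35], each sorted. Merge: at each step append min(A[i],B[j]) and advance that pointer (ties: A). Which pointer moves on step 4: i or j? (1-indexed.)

j

i=1 j=1: A[i]=6>B[j]=1 take 1, j++
i=1 j=2: A[i]=6<=B[j]=19 take 6, i++
i=2 j=2: A[i]=14<=B[j]=19 take 14, i++
i=3 j=2: A[i]=21>B[j]=19 take 19, j++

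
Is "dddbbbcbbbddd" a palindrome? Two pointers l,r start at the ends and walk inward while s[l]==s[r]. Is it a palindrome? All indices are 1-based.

palindrome

l=1 r=13: 'd'=='d', l++,r--
l=2 r=12: 'd'=='d', l++,r--
l=3 r=11: 'd'=='d', l++,r--
l=4 r=10: 'b'=='b', l++,r--
l=5 r=9: 'b'=='b', l++,r--
l=6 r=8: 'b'=='b', l++,r--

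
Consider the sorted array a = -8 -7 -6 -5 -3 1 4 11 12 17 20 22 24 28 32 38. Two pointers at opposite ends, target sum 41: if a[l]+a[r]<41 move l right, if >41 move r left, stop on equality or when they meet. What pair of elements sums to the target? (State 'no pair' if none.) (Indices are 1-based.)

(17, 24)

l=1 r=16: -8+38=30 <41, l++
l=2 r=16: -7+38=31 <41, l++
l=3 r=16: -6+38=32 <41, l++
l=4 r=16: -5+38=33 <41, l++
l=5 r=16: -3+38=35 <41, l++
l=6 r=16: 1+38=39 <41, l++
l=7 r=16: 4+38=42 >41, r--
l=7 r=15: 4+32=36 <41, l++
l=8 r=15: 11+32=43 >41, r--
l=8 r=14: 11+28=39 <41, l++
l=9 r=14: 12+28=40 <41, l++
l=10 r=14: 17+28=45 >41, r--
l=10 r=13: 17+24=41, found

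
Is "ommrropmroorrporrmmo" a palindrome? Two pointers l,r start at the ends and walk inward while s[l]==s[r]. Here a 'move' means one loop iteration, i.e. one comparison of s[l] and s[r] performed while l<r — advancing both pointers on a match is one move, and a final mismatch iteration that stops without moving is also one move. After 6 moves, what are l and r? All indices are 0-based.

l=0 r=19: 'o'=='o', l++,r--
l=1 r=18: 'm'=='m', l++,r--
l=2 r=17: 'm'=='m', l++,r--
l=3 r=16: 'r'=='r', l++,r--
l=4 r=15: 'r'=='r', l++,r--
l=5 r=14: 'o'=='o', l++,r--

l=6, r=13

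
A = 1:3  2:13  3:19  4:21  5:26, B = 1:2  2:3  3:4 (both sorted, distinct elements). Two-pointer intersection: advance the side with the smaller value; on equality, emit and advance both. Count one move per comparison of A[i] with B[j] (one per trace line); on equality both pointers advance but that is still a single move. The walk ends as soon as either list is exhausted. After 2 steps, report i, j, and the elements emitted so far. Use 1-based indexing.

i=1 j=1: 3>2, j++
i=1 j=2: 3==3 emit, i++,j++

i=2, j=3, emitted=[3]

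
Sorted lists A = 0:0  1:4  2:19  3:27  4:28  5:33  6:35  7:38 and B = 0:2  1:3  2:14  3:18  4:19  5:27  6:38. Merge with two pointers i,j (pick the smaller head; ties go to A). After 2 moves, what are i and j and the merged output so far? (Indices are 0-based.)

i=1, j=1, merged so far=[0, 2]

i=0 j=0: A[i]=0<=B[j]=2 take 0, i++
i=1 j=0: A[i]=4>B[j]=2 take 2, j++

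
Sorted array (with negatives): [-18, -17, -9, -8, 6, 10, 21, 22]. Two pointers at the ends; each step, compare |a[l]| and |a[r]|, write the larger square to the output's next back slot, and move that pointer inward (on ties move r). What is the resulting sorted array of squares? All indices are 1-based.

l=1 r=8: |-18|<=|22| out[8]=484, r--
l=1 r=7: |-18|<=|21| out[7]=441, r--
l=1 r=6: |-18|>|10| out[6]=324, l++
l=2 r=6: |-17|>|10| out[5]=289, l++
l=3 r=6: |-9|<=|10| out[4]=100, r--
l=3 r=5: |-9|>|6| out[3]=81, l++
l=4 r=5: |-8|>|6| out[2]=64, l++
l=5 r=5: |6|<=|6| out[1]=36, r--

[36, 64, 81, 100, 289, 324, 441, 484]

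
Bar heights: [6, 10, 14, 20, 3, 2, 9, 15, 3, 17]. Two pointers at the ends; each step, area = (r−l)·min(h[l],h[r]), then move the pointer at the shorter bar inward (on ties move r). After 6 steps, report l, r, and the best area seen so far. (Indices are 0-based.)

l=0 r=9: min(6,17)*9=54 best=54 *, l++
l=1 r=9: min(10,17)*8=80 best=80 *, l++
l=2 r=9: min(14,17)*7=98 best=98 *, l++
l=3 r=9: min(20,17)*6=102 best=102 *, r--
l=3 r=8: min(20,3)*5=15 best=102, r--
l=3 r=7: min(20,15)*4=60 best=102, r--

l=3, r=6, best area=102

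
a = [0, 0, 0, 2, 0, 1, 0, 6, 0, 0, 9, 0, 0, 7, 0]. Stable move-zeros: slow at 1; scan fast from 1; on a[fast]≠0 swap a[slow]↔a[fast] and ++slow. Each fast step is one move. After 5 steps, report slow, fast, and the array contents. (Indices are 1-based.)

slow=1 fast=1: a[fast]=0, fast++
slow=1 fast=2: a[fast]=0, fast++
slow=1 fast=3: a[fast]=0, fast++
slow=1 fast=4: a[fast]=2≠0 swap→a[1]=2, slow++,fast++
slow=2 fast=5: a[fast]=0, fast++

slow=2, fast=6, a=[2, 0, 0, 0, 0, 1, 0, 6, 0, 0, 9, 0, 0, 7, 0]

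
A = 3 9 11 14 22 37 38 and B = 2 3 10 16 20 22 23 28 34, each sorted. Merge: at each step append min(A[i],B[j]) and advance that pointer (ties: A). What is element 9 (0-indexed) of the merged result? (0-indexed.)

i=0 j=0: A[i]=3>B[j]=2 take 2, j++
i=0 j=1: A[i]=3<=B[j]=3 take 3, i++
i=1 j=1: A[i]=9>B[j]=3 take 3, j++
i=1 j=2: A[i]=9<=B[j]=10 take 9, i++
i=2 j=2: A[i]=11>B[j]=10 take 10, j++
i=2 j=3: A[i]=11<=B[j]=16 take 11, i++
i=3 j=3: A[i]=14<=B[j]=16 take 14, i++
i=4 j=3: A[i]=22>B[j]=16 take 16, j++
i=4 j=4: A[i]=22>B[j]=20 take 20, j++
i=4 j=5: A[i]=22<=B[j]=22 take 22, i++
i=5 j=5: A[i]=37>B[j]=22 take 22, j++
i=5 j=6: A[i]=37>B[j]=23 take 23, j++
i=5 j=7: A[i]=37>B[j]=28 take 28, j++
i=5 j=8: A[i]=37>B[j]=34 take 34, j++
i=5 j=9: B done, take A[i]=37, i++
i=6 j=9: B done, take A[i]=38, i++

merged[9] = 22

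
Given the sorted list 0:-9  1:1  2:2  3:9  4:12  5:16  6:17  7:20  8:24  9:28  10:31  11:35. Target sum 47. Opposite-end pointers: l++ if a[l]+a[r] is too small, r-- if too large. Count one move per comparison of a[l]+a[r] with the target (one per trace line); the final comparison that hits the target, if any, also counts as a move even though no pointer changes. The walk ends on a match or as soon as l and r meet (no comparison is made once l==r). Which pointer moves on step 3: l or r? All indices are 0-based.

l

l=0 r=11: -9+35=26 <47, l++
l=1 r=11: 1+35=36 <47, l++
l=2 r=11: 2+35=37 <47, l++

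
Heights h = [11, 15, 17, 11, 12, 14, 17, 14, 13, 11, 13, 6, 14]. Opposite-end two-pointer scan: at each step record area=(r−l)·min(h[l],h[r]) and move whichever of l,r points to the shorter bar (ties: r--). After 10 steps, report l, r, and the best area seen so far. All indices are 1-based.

l=1 r=13: min(11,14)*12=132 best=132 *, l++
l=2 r=13: min(15,14)*11=154 best=154 *, r--
l=2 r=12: min(15,6)*10=60 best=154, r--
l=2 r=11: min(15,13)*9=117 best=154, r--
l=2 r=10: min(15,11)*8=88 best=154, r--
l=2 r=9: min(15,13)*7=91 best=154, r--
l=2 r=8: min(15,14)*6=84 best=154, r--
l=2 r=7: min(15,17)*5=75 best=154, l++
l=3 r=7: min(17,17)*4=68 best=154, r--
l=3 r=6: min(17,14)*3=42 best=154, r--

l=3, r=5, best area=154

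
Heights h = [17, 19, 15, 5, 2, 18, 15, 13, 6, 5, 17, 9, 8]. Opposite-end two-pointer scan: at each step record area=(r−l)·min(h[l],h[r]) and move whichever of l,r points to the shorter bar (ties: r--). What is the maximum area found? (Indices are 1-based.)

max area = 170

l=1 r=13: min(17,8)*12=96 best=96 *, r--
l=1 r=12: min(17,9)*11=99 best=99 *, r--
l=1 r=11: min(17,17)*10=170 best=170 *, r--
l=1 r=10: min(17,5)*9=45 best=170, r--
l=1 r=9: min(17,6)*8=48 best=170, r--
l=1 r=8: min(17,13)*7=91 best=170, r--
l=1 r=7: min(17,15)*6=90 best=170, r--
l=1 r=6: min(17,18)*5=85 best=170, l++
l=2 r=6: min(19,18)*4=72 best=170, r--
l=2 r=5: min(19,2)*3=6 best=170, r--
l=2 r=4: min(19,5)*2=10 best=170, r--
l=2 r=3: min(19,15)*1=15 best=170, r--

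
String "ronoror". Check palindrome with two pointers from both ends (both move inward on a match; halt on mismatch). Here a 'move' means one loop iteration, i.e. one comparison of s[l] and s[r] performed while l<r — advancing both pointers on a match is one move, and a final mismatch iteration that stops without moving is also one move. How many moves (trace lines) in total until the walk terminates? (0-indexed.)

[0,6] 'r'=='r' → l++,r--
[1,5] 'o'=='o' → l++,r--
[2,4] 'n'!='r' → stop

3 moves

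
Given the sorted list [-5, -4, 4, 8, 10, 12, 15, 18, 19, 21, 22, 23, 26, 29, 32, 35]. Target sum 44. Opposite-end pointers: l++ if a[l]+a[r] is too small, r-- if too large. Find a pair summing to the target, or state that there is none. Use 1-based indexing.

l=1 r=16: -5+35=30 <44, l++
l=2 r=16: -4+35=31 <44, l++
l=3 r=16: 4+35=39 <44, l++
l=4 r=16: 8+35=43 <44, l++
l=5 r=16: 10+35=45 >44, r--
l=5 r=15: 10+32=42 <44, l++
l=6 r=15: 12+32=44, found

(12, 32)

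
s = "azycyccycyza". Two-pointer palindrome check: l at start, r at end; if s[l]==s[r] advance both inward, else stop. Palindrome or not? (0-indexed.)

[0,11] 'a'=='a' → l++,r--
[1,10] 'z'=='z' → l++,r--
[2,9] 'y'=='y' → l++,r--
[3,8] 'c'=='c' → l++,r--
[4,7] 'y'=='y' → l++,r--
[5,6] 'c'=='c' → l++,r--

palindrome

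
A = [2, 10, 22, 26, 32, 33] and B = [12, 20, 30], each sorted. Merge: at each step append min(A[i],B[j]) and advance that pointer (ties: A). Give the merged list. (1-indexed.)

i=1 j=1: A[i]=2<=B[j]=12 take 2, i++
i=2 j=1: A[i]=10<=B[j]=12 take 10, i++
i=3 j=1: A[i]=22>B[j]=12 take 12, j++
i=3 j=2: A[i]=22>B[j]=20 take 20, j++
i=3 j=3: A[i]=22<=B[j]=30 take 22, i++
i=4 j=3: A[i]=26<=B[j]=30 take 26, i++
i=5 j=3: A[i]=32>B[j]=30 take 30, j++
i=5 j=4: B done, take A[i]=32, i++
i=6 j=4: B done, take A[i]=33, i++

[2, 10, 12, 20, 22, 26, 30, 32, 33]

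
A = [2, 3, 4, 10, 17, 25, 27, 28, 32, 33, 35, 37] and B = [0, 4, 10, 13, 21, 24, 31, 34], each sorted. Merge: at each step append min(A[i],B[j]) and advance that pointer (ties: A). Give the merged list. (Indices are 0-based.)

[0, 2, 3, 4, 4, 10, 10, 13, 17, 21, 24, 25, 27, 28, 31, 32, 33, 34, 35, 37]

i=0 j=0: A[i]=2>B[j]=0 take 0, j++
i=0 j=1: A[i]=2<=B[j]=4 take 2, i++
i=1 j=1: A[i]=3<=B[j]=4 take 3, i++
i=2 j=1: A[i]=4<=B[j]=4 take 4, i++
i=3 j=1: A[i]=10>B[j]=4 take 4, j++
i=3 j=2: A[i]=10<=B[j]=10 take 10, i++
i=4 j=2: A[i]=17>B[j]=10 take 10, j++
i=4 j=3: A[i]=17>B[j]=13 take 13, j++
i=4 j=4: A[i]=17<=B[j]=21 take 17, i++
i=5 j=4: A[i]=25>B[j]=21 take 21, j++
i=5 j=5: A[i]=25>B[j]=24 take 24, j++
i=5 j=6: A[i]=25<=B[j]=31 take 25, i++
i=6 j=6: A[i]=27<=B[j]=31 take 27, i++
i=7 j=6: A[i]=28<=B[j]=31 take 28, i++
i=8 j=6: A[i]=32>B[j]=31 take 31, j++
i=8 j=7: A[i]=32<=B[j]=34 take 32, i++
i=9 j=7: A[i]=33<=B[j]=34 take 33, i++
i=10 j=7: A[i]=35>B[j]=34 take 34, j++
i=10 j=8: B done, take A[i]=35, i++
i=11 j=8: B done, take A[i]=37, i++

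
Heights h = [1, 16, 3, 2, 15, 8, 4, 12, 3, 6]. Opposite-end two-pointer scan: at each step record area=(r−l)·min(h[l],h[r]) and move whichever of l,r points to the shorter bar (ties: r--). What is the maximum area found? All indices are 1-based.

max area = 72

l=1 r=10: min(1,6)*9=9 best=9 *, l++
l=2 r=10: min(16,6)*8=48 best=48 *, r--
l=2 r=9: min(16,3)*7=21 best=48, r--
l=2 r=8: min(16,12)*6=72 best=72 *, r--
l=2 r=7: min(16,4)*5=20 best=72, r--
l=2 r=6: min(16,8)*4=32 best=72, r--
l=2 r=5: min(16,15)*3=45 best=72, r--
l=2 r=4: min(16,2)*2=4 best=72, r--
l=2 r=3: min(16,3)*1=3 best=72, r--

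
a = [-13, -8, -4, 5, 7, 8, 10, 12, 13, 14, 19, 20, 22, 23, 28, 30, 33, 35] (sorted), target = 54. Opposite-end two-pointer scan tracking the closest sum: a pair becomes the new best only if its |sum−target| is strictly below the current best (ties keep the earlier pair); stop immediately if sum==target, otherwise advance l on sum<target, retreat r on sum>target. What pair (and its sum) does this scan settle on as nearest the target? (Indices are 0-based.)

pair (19, 35) with sum 54 (|Δ|=0)

l=0 r=17: -13+35=22 d=32 *, l++
l=1 r=17: -8+35=27 d=27 *, l++
l=2 r=17: -4+35=31 d=23 *, l++
l=3 r=17: 5+35=40 d=14 *, l++
l=4 r=17: 7+35=42 d=12 *, l++
l=5 r=17: 8+35=43 d=11 *, l++
l=6 r=17: 10+35=45 d=9 *, l++
l=7 r=17: 12+35=47 d=7 *, l++
l=8 r=17: 13+35=48 d=6 *, l++
l=9 r=17: 14+35=49 d=5 *, l++
l=10 r=17: 19+35=54 d=0 *, stop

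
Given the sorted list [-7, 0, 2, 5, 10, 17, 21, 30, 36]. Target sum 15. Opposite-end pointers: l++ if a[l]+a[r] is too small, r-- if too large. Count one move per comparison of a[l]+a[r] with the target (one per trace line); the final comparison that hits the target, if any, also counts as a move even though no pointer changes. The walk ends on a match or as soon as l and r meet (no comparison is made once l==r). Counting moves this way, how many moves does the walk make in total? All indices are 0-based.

[0,8] -7+36=29 >15 → r--
[0,7] -7+30=23 >15 → r--
[0,6] -7+21=14 <15 → l++
[1,6] 0+21=21 >15 → r--
[1,5] 0+17=17 >15 → r--
[1,4] 0+10=10 <15 → l++
[2,4] 2+10=12 <15 → l++
[3,4] 5+10=15 → found

8 moves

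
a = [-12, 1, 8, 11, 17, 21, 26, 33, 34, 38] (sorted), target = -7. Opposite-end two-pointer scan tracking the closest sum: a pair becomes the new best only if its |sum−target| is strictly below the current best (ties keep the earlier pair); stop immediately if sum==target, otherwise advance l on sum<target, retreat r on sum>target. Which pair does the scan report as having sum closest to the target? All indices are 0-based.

l=0 r=9: -12+38=26 d=33 *, r--
l=0 r=8: -12+34=22 d=29 *, r--
l=0 r=7: -12+33=21 d=28 *, r--
l=0 r=6: -12+26=14 d=21 *, r--
l=0 r=5: -12+21=9 d=16 *, r--
l=0 r=4: -12+17=5 d=12 *, r--
l=0 r=3: -12+11=-1 d=6 *, r--
l=0 r=2: -12+8=-4 d=3 *, r--
l=0 r=1: -12+1=-11 d=4, l++

pair (-12, 8) with sum -4 (|Δ|=3)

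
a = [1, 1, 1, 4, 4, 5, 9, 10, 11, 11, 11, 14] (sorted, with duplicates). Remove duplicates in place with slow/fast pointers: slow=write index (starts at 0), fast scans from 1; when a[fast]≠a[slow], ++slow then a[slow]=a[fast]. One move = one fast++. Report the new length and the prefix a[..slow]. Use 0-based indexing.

length 7; prefix = [1, 4, 5, 9, 10, 11, 14]

slow=0 fast=1: a[fast]=1=a[slow] dup, fast++
slow=0 fast=2: a[fast]=1=a[slow] dup, fast++
slow=0 fast=3: a[fast]=4≠a[slow]=1 write a[1]=4, slow++,fast++
slow=1 fast=4: a[fast]=4=a[slow] dup, fast++
slow=1 fast=5: a[fast]=5≠a[slow]=4 write a[2]=5, slow++,fast++
slow=2 fast=6: a[fast]=9≠a[slow]=5 write a[3]=9, slow++,fast++
slow=3 fast=7: a[fast]=10≠a[slow]=9 write a[4]=10, slow++,fast++
slow=4 fast=8: a[fast]=11≠a[slow]=10 write a[5]=11, slow++,fast++
slow=5 fast=9: a[fast]=11=a[slow] dup, fast++
slow=5 fast=10: a[fast]=11=a[slow] dup, fast++
slow=5 fast=11: a[fast]=14≠a[slow]=11 write a[6]=14, slow++,fast++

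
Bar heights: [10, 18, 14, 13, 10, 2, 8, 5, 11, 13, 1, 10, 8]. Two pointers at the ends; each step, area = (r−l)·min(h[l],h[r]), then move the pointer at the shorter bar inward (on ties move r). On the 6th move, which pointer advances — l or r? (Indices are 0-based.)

[0,12] min(10,8)*12=96 best=96 * → r--
[0,11] min(10,10)*11=110 best=110 * → r--
[0,10] min(10,1)*10=10 best=110 → r--
[0,9] min(10,13)*9=90 best=110 → l++
[1,9] min(18,13)*8=104 best=110 → r--
[1,8] min(18,11)*7=77 best=110 → r--

r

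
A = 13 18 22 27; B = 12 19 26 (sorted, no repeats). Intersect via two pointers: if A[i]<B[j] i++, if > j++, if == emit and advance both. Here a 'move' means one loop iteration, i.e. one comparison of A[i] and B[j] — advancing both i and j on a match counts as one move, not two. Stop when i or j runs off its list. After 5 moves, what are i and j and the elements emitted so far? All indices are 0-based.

i=3, j=2, emitted=[]

[i=0,j=0] 13>12 → j++
[i=0,j=1] 13<19 → i++
[i=1,j=1] 18<19 → i++
[i=2,j=1] 22>19 → j++
[i=2,j=2] 22<26 → i++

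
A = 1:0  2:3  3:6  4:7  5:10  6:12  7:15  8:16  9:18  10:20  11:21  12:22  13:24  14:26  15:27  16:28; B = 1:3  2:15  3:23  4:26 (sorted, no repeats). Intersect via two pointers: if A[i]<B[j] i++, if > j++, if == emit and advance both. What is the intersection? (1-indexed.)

i=1 j=1: 0<3, i++
i=2 j=1: 3==3 emit, i++,j++
i=3 j=2: 6<15, i++
i=4 j=2: 7<15, i++
i=5 j=2: 10<15, i++
i=6 j=2: 12<15, i++
i=7 j=2: 15==15 emit, i++,j++
i=8 j=3: 16<23, i++
i=9 j=3: 18<23, i++
i=10 j=3: 20<23, i++
i=11 j=3: 21<23, i++
i=12 j=3: 22<23, i++
i=13 j=3: 24>23, j++
i=13 j=4: 24<26, i++
i=14 j=4: 26==26 emit, i++,j++

intersection = [3, 15, 26]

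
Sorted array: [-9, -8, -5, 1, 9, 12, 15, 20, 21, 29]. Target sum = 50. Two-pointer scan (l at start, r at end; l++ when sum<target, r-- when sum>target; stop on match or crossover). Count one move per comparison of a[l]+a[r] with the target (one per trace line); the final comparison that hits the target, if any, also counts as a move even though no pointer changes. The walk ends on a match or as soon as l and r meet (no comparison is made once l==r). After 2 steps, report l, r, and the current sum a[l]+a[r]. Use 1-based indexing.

l=3, r=10, sum=24

[1,10] -9+29=20 <50 → l++
[2,10] -8+29=21 <50 → l++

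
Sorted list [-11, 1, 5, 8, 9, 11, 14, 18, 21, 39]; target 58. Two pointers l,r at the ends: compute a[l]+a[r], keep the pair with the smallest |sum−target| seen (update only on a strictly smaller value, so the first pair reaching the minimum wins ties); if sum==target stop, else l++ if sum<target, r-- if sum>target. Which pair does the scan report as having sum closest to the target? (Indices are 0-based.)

l=0 r=9: -11+39=28 d=30 *, l++
l=1 r=9: 1+39=40 d=18 *, l++
l=2 r=9: 5+39=44 d=14 *, l++
l=3 r=9: 8+39=47 d=11 *, l++
l=4 r=9: 9+39=48 d=10 *, l++
l=5 r=9: 11+39=50 d=8 *, l++
l=6 r=9: 14+39=53 d=5 *, l++
l=7 r=9: 18+39=57 d=1 *, l++
l=8 r=9: 21+39=60 d=2, r--

pair (18, 39) with sum 57 (|Δ|=1)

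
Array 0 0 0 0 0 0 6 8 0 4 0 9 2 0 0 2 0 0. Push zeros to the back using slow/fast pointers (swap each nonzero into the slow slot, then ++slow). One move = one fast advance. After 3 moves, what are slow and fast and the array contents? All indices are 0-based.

slow=0 fast=0: a[fast]=0, fast++
slow=0 fast=1: a[fast]=0, fast++
slow=0 fast=2: a[fast]=0, fast++

slow=0, fast=3, a=[0, 0, 0, 0, 0, 0, 6, 8, 0, 4, 0, 9, 2, 0, 0, 2, 0, 0]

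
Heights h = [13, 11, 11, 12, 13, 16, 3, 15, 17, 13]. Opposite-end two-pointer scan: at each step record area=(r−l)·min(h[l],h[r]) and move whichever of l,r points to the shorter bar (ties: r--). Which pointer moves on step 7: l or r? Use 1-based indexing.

l=1 r=10: min(13,13)*9=117 best=117 *, r--
l=1 r=9: min(13,17)*8=104 best=117, l++
l=2 r=9: min(11,17)*7=77 best=117, l++
l=3 r=9: min(11,17)*6=66 best=117, l++
l=4 r=9: min(12,17)*5=60 best=117, l++
l=5 r=9: min(13,17)*4=52 best=117, l++
l=6 r=9: min(16,17)*3=48 best=117, l++

l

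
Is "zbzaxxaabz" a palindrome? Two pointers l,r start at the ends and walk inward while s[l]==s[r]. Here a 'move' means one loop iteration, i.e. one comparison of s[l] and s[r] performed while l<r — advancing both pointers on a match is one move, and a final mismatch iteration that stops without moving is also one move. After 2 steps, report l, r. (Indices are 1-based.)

[1,10] 'z'=='z' → l++,r--
[2,9] 'b'=='b' → l++,r--

l=3, r=8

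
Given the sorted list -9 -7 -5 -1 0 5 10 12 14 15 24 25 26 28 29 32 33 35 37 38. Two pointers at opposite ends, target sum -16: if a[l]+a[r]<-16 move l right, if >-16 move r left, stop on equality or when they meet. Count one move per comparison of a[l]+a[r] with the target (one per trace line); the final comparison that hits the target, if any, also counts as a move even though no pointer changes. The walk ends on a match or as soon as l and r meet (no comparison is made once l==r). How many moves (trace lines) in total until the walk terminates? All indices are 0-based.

l=0 r=19: -9+38=29 >-16, r--
l=0 r=18: -9+37=28 >-16, r--
l=0 r=17: -9+35=26 >-16, r--
l=0 r=16: -9+33=24 >-16, r--
l=0 r=15: -9+32=23 >-16, r--
l=0 r=14: -9+29=20 >-16, r--
l=0 r=13: -9+28=19 >-16, r--
l=0 r=12: -9+26=17 >-16, r--
l=0 r=11: -9+25=16 >-16, r--
l=0 r=10: -9+24=15 >-16, r--
l=0 r=9: -9+15=6 >-16, r--
l=0 r=8: -9+14=5 >-16, r--
l=0 r=7: -9+12=3 >-16, r--
l=0 r=6: -9+10=1 >-16, r--
l=0 r=5: -9+5=-4 >-16, r--
l=0 r=4: -9+0=-9 >-16, r--
l=0 r=3: -9+-1=-10 >-16, r--
l=0 r=2: -9+-5=-14 >-16, r--
l=0 r=1: -9+-7=-16, found

19 moves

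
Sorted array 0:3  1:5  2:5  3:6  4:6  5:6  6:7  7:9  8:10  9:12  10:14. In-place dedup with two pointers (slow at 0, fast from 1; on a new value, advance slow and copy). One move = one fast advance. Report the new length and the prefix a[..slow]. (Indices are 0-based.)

slow=0 fast=1: a[fast]=5≠a[slow]=3 write a[1]=5, slow++,fast++
slow=1 fast=2: a[fast]=5=a[slow] dup, fast++
slow=1 fast=3: a[fast]=6≠a[slow]=5 write a[2]=6, slow++,fast++
slow=2 fast=4: a[fast]=6=a[slow] dup, fast++
slow=2 fast=5: a[fast]=6=a[slow] dup, fast++
slow=2 fast=6: a[fast]=7≠a[slow]=6 write a[3]=7, slow++,fast++
slow=3 fast=7: a[fast]=9≠a[slow]=7 write a[4]=9, slow++,fast++
slow=4 fast=8: a[fast]=10≠a[slow]=9 write a[5]=10, slow++,fast++
slow=5 fast=9: a[fast]=12≠a[slow]=10 write a[6]=12, slow++,fast++
slow=6 fast=10: a[fast]=14≠a[slow]=12 write a[7]=14, slow++,fast++

length 8; prefix = [3, 5, 6, 7, 9, 10, 12, 14]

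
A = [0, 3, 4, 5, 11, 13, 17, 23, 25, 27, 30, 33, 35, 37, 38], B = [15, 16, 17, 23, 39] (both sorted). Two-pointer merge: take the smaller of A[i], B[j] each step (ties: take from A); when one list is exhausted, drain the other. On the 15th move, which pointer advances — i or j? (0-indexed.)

i

i=0 j=0: A[i]=0<=B[j]=15 take 0, i++
i=1 j=0: A[i]=3<=B[j]=15 take 3, i++
i=2 j=0: A[i]=4<=B[j]=15 take 4, i++
i=3 j=0: A[i]=5<=B[j]=15 take 5, i++
i=4 j=0: A[i]=11<=B[j]=15 take 11, i++
i=5 j=0: A[i]=13<=B[j]=15 take 13, i++
i=6 j=0: A[i]=17>B[j]=15 take 15, j++
i=6 j=1: A[i]=17>B[j]=16 take 16, j++
i=6 j=2: A[i]=17<=B[j]=17 take 17, i++
i=7 j=2: A[i]=23>B[j]=17 take 17, j++
i=7 j=3: A[i]=23<=B[j]=23 take 23, i++
i=8 j=3: A[i]=25>B[j]=23 take 23, j++
i=8 j=4: A[i]=25<=B[j]=39 take 25, i++
i=9 j=4: A[i]=27<=B[j]=39 take 27, i++
i=10 j=4: A[i]=30<=B[j]=39 take 30, i++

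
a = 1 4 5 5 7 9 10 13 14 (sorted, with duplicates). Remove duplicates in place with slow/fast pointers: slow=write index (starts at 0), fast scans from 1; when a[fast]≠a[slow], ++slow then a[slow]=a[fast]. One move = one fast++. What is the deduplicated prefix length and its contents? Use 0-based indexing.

(s=0,f=1) a[fast]=4≠a[slow]=1 write a[1]=4 → slow++,fast++
(s=1,f=2) a[fast]=5≠a[slow]=4 write a[2]=5 → slow++,fast++
(s=2,f=3) a[fast]=5=a[slow] dup → fast++
(s=2,f=4) a[fast]=7≠a[slow]=5 write a[3]=7 → slow++,fast++
(s=3,f=5) a[fast]=9≠a[slow]=7 write a[4]=9 → slow++,fast++
(s=4,f=6) a[fast]=10≠a[slow]=9 write a[5]=10 → slow++,fast++
(s=5,f=7) a[fast]=13≠a[slow]=10 write a[6]=13 → slow++,fast++
(s=6,f=8) a[fast]=14≠a[slow]=13 write a[7]=14 → slow++,fast++

length 8; prefix = [1, 4, 5, 7, 9, 10, 13, 14]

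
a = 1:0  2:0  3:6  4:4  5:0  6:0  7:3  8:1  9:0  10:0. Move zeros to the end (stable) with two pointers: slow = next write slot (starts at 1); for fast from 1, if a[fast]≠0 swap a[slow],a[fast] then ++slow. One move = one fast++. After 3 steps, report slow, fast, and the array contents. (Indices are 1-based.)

slow=1 fast=1: a[fast]=0, fast++
slow=1 fast=2: a[fast]=0, fast++
slow=1 fast=3: a[fast]=6≠0 swap→a[1]=6, slow++,fast++

slow=2, fast=4, a=[6, 0, 0, 4, 0, 0, 3, 1, 0, 0]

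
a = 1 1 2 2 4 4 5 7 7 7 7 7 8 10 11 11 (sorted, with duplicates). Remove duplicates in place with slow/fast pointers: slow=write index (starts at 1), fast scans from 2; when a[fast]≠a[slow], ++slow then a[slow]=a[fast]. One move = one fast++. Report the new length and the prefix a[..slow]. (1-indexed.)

length 8; prefix = [1, 2, 4, 5, 7, 8, 10, 11]

slow=1 fast=2: a[fast]=1=a[slow] dup, fast++
slow=1 fast=3: a[fast]=2≠a[slow]=1 write a[2]=2, slow++,fast++
slow=2 fast=4: a[fast]=2=a[slow] dup, fast++
slow=2 fast=5: a[fast]=4≠a[slow]=2 write a[3]=4, slow++,fast++
slow=3 fast=6: a[fast]=4=a[slow] dup, fast++
slow=3 fast=7: a[fast]=5≠a[slow]=4 write a[4]=5, slow++,fast++
slow=4 fast=8: a[fast]=7≠a[slow]=5 write a[5]=7, slow++,fast++
slow=5 fast=9: a[fast]=7=a[slow] dup, fast++
slow=5 fast=10: a[fast]=7=a[slow] dup, fast++
slow=5 fast=11: a[fast]=7=a[slow] dup, fast++
slow=5 fast=12: a[fast]=7=a[slow] dup, fast++
slow=5 fast=13: a[fast]=8≠a[slow]=7 write a[6]=8, slow++,fast++
slow=6 fast=14: a[fast]=10≠a[slow]=8 write a[7]=10, slow++,fast++
slow=7 fast=15: a[fast]=11≠a[slow]=10 write a[8]=11, slow++,fast++
slow=8 fast=16: a[fast]=11=a[slow] dup, fast++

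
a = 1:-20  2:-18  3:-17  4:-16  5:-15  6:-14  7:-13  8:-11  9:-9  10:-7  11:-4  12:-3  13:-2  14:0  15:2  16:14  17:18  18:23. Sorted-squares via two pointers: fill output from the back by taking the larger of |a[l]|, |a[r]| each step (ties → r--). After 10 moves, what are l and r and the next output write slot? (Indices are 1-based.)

l=8, r=15, next write slot=8

l=1 r=18: |-20|<=|23| out[18]=529, r--
l=1 r=17: |-20|>|18| out[17]=400, l++
l=2 r=17: |-18|<=|18| out[16]=324, r--
l=2 r=16: |-18|>|14| out[15]=324, l++
l=3 r=16: |-17|>|14| out[14]=289, l++
l=4 r=16: |-16|>|14| out[13]=256, l++
l=5 r=16: |-15|>|14| out[12]=225, l++
l=6 r=16: |-14|<=|14| out[11]=196, r--
l=6 r=15: |-14|>|2| out[10]=196, l++
l=7 r=15: |-13|>|2| out[9]=169, l++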